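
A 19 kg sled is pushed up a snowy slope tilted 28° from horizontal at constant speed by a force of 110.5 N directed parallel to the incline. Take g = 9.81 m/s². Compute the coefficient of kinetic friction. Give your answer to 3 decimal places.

At constant speed ΣF = 0 along the incline. The applied 110.5 N acts up the slope; the weight component mg sin 28° = 87.505 N and kinetic friction μN both act down the slope.
So 110.5 = 87.505 + μ × 164.573, giving μ = (110.5 − 87.505) / 164.573 = 0.1397.

0.140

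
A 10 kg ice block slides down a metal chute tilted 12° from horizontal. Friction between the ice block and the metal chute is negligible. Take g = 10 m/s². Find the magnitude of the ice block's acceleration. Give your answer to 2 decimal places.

Resolving the weight along the incline: the component pulling the ice block down the slope is mg sin 12° = 10 × 10 × 0.2079 = 20.790 N, and the normal force is N = mg cos 12° = 10 × 10 × 0.9781 = 97.810 N.
With no friction the net force along the incline is 20.790 N, so a = g sin 12° = 20.790 / 10 = 2.0790 m/s².

2.08 m/s²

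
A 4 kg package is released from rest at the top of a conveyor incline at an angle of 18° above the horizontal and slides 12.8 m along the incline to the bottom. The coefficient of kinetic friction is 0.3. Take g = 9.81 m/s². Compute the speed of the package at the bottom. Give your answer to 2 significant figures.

The weight component along the incline is mg sin 18° = 12.126 N and the normal force is N = mg cos 18° = 37.319 N.
Friction up the slope is f = μN = 0.3 × 37.319 = 11.196 N, so the net downslope force is 12.126 − 11.196 = 0.930 N and a = 0.930 / 4 = 0.2325 m/s².
Starting from rest over a distance of 12.8 m, v² = 2aL = 2 × 0.2325 × 12.8 = 5.9520, so v = 2.4397 m/s.

2.4 m/s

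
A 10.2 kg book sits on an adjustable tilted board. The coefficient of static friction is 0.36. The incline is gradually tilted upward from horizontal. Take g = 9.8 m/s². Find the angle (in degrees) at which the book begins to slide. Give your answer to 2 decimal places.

19.80°

At the threshold of sliding, static friction is at its maximum μ_s N and exactly balances the weight component along the incline: mg sin θ = μ_s mg cos θ.
Hence tan θ = μ_s = 0.36, so θ = arctan(0.36) = 19.7989°.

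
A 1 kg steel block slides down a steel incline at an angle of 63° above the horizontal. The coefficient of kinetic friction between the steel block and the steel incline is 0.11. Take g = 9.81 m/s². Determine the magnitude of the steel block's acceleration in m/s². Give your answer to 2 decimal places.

8.25 m/s²

Resolving the weight along the incline: the component pulling the steel block down the slope is mg sin 63° = 1 × 9.81 × 0.8910 = 8.741 N, and the normal force is N = mg cos 63° = 1 × 9.81 × 0.4540 = 4.454 N.
Kinetic friction acts up the slope with magnitude f = μN = 0.11 × 4.454 = 0.490 N.
Net force along the incline is 8.741 − 0.490 = 8.251 N, so a = 8.251 / 1 = 8.2510 m/s².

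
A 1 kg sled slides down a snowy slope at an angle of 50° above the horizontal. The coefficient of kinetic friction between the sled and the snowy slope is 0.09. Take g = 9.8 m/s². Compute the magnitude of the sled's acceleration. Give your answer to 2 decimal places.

Resolving the weight along the incline: the component pulling the sled down the slope is mg sin 50° = 1 × 9.8 × 0.7660 = 7.507 N, and the normal force is N = mg cos 50° = 1 × 9.8 × 0.6428 = 6.299 N.
Kinetic friction acts up the slope with magnitude f = μN = 0.09 × 6.299 = 0.567 N.
Net force along the incline is 7.507 − 0.567 = 6.940 N, so a = 6.940 / 1 = 6.9400 m/s².

6.94 m/s²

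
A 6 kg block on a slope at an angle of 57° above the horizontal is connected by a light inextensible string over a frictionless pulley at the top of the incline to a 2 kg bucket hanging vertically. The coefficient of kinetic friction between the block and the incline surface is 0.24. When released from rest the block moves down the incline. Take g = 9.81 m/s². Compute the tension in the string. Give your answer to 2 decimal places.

For the block on the incline: the weight component along the slope is m₁g sin 57° = 6 × 9.81 × 0.8387 = 49.366 N and the normal force is N = m₁g cos 57° = 32.057 N.
Kinetic friction opposes the block's motion down the incline: f = μN = 0.24 × 32.057 = 7.694 N acting up the slope.
Newton's second law for the block (down-slope positive): 49.366 − 7.694 − T = 6 a. For the hanging bucket (upward positive): T − 2 × 9.81 = 2 a.
Adding the two equations eliminates T: 22.052 = 8 a, so a = 2.7565 m/s².
Then from the hanging bucket's equation, T = 2 × (9.81 + 2.7565) = 25.133 N.

25.13 N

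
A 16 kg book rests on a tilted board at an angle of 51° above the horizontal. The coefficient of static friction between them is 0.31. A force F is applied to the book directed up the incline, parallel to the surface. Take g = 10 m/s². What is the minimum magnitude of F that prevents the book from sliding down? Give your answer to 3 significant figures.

93.1 N

The normal force is N = mg cos 51° = 100.691 N. With F at its minimum the book is on the verge of sliding down, so static friction is at its maximum μ_s N = 0.31 × 100.691 = 31.214 N and acts up the slope.
Equilibrium along the incline: F + μ_s N = mg sin 51°, so F = 124.343 − 31.214 = 93.129 N.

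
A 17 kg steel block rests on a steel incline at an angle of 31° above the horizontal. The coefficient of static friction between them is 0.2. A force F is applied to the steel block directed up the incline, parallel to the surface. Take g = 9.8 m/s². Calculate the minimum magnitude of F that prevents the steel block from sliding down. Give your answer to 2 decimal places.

The normal force is N = mg cos 31° = 142.804 N. With F at its minimum the steel block is on the verge of sliding down, so static friction is at its maximum μ_s N = 0.2 × 142.804 = 28.561 N and acts up the slope.
Equilibrium along the incline: F + μ_s N = mg sin 31°, so F = 85.805 − 28.561 = 57.244 N.

57.24 N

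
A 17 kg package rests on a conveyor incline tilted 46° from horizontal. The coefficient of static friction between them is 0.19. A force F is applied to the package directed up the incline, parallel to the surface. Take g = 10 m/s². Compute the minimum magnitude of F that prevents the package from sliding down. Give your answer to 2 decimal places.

99.85 N

The normal force is N = mg cos 46° = 118.092 N. With F at its minimum the package is on the verge of sliding down, so static friction is at its maximum μ_s N = 0.19 × 118.092 = 22.437 N and acts up the slope.
Equilibrium along the incline: F + μ_s N = mg sin 46°, so F = 122.288 − 22.437 = 99.851 N.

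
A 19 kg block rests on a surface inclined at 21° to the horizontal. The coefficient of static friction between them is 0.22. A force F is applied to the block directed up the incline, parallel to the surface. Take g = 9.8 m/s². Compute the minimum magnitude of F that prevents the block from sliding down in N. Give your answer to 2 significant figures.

The normal force is N = mg cos 21° = 173.833 N. With F at its minimum the block is on the verge of sliding down, so static friction is at its maximum μ_s N = 0.22 × 173.833 = 38.243 N and acts up the slope.
Equilibrium along the incline: F + μ_s N = mg sin 21°, so F = 66.728 − 38.243 = 28.485 N.

28 N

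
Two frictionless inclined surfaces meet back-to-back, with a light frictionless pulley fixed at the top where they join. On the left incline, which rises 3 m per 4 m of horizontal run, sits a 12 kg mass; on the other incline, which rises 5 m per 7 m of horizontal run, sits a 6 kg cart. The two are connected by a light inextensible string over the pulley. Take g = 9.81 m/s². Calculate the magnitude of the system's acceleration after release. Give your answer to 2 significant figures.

Resolve each weight along its own incline: the 12 kg mass has component 12 × 9.81 × sin 36.87° = 70.632 N down its slope, and the 6 kg mass has 6 × 9.81 × sin 35.54° = 34.212 N down its slope.
The 12 kg side's 70.632 N exceeds the other side's 34.212 N, so that mass slides down and the 6 kg mass slides up. Taking that direction as positive, Newton's second law for the whole system gives 70.632 − 34.212 = (12 + 6) a, so a = 36.420 / 18 = 2.0233 m/s².

2.0 m/s²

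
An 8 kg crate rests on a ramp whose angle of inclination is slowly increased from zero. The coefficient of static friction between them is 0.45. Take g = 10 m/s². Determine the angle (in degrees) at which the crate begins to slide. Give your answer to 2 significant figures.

24°

At the threshold of sliding, static friction is at its maximum μ_s N and exactly balances the weight component along the incline: mg sin θ = μ_s mg cos θ.
Hence tan θ = μ_s = 0.45, so θ = arctan(0.45) = 24.2277°.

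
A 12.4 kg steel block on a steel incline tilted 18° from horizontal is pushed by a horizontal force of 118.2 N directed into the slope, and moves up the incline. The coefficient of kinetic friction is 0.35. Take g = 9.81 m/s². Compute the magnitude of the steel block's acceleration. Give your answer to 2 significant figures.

1.7 m/s²

The horizontal push has components F cos 18° = 118.2 × 0.9511 = 112.420 N up the incline and F sin 18° = 118.2 × 0.3090 = 36.524 N pressing into the surface.
The normal force is therefore N = mg cos 18° + F sin 18° = 115.696 + 36.524 = 152.220 N, and kinetic friction down the slope is μN = 0.35 × 152.220 = 53.277 N.
Along the incline: F cos 18° − mg sin 18° − μN = ma, so 112.420 − 37.588 − 53.277 = 12.4 a, giving a = 1.7383 m/s².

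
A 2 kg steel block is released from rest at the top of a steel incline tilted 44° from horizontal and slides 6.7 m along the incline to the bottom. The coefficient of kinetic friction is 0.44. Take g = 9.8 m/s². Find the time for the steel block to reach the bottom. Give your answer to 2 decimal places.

The weight component along the incline is mg sin 44° = 13.615 N and the normal force is N = mg cos 44° = 14.099 N.
Friction up the slope is f = μN = 0.44 × 14.099 = 6.204 N, so the net downslope force is 13.615 − 6.204 = 7.411 N and a = 7.411 / 2 = 3.7055 m/s².
Starting from rest, L = ½at², so t = √(2L/a) = √(2 × 6.7 / 3.7055) = 1.9016 s.

1.90 s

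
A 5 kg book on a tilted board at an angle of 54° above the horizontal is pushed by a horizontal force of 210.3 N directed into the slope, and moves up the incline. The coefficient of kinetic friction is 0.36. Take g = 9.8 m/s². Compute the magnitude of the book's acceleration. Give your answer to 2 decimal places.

The horizontal push has components F cos 54° = 210.3 × 0.5878 = 123.614 N up the incline and F sin 54° = 210.3 × 0.8090 = 170.133 N pressing into the surface.
The normal force is therefore N = mg cos 54° + F sin 54° = 28.802 + 170.133 = 198.935 N, and kinetic friction down the slope is μN = 0.36 × 198.935 = 71.617 N.
Along the incline: F cos 54° − mg sin 54° − μN = ma, so 123.614 − 39.641 − 71.617 = 5 a, giving a = 2.4712 m/s².

2.47 m/s²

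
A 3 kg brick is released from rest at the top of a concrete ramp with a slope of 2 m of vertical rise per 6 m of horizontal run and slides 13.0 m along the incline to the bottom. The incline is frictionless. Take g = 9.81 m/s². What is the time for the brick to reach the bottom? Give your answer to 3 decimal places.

The weight component along the incline is mg sin 18.43° = 9.307 N and the normal force is N = mg cos 18.43° = 27.920 N.
With no friction, a = g sin 18.43° = 3.1022 m/s².
Starting from rest, L = ½at², so t = √(2L/a) = √(2 × 13.0 / 3.1022) = 2.8950 s.

2.895 s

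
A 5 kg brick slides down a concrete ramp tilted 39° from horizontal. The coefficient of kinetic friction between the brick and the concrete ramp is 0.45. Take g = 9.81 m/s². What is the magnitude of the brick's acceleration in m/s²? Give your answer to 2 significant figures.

2.7 m/s²

Resolving the weight along the incline: the component pulling the brick down the slope is mg sin 39° = 5 × 9.81 × 0.6293 = 30.867 N, and the normal force is N = mg cos 39° = 5 × 9.81 × 0.7771 = 38.117 N.
Kinetic friction acts up the slope with magnitude f = μN = 0.45 × 38.117 = 17.153 N.
Net force along the incline is 30.867 − 17.153 = 13.714 N, so a = 13.714 / 5 = 2.7428 m/s².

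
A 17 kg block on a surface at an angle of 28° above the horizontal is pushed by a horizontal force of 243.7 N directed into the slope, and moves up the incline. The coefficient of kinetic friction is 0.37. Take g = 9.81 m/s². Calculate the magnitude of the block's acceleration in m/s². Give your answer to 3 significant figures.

2.36 m/s²

The horizontal push has components F cos 28° = 243.7 × 0.8829 = 215.163 N up the incline and F sin 28° = 243.7 × 0.4695 = 114.417 N pressing into the surface.
The normal force is therefore N = mg cos 28° + F sin 28° = 147.241 + 114.417 = 261.658 N, and kinetic friction down the slope is μN = 0.37 × 261.658 = 96.813 N.
Along the incline: F cos 28° − mg sin 28° − μN = ma, so 215.163 − 78.299 − 96.813 = 17 a, giving a = 2.3559 m/s².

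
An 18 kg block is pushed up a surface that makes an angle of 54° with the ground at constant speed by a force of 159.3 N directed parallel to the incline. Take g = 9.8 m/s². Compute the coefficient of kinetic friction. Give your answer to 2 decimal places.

At constant speed ΣF = 0 along the incline. The applied 159.3 N acts up the slope; the weight component mg sin 54° = 142.711 N and kinetic friction μN both act down the slope.
So 159.3 = 142.711 + μ × 103.685, giving μ = (159.3 − 142.711) / 103.685 = 0.1600.

0.16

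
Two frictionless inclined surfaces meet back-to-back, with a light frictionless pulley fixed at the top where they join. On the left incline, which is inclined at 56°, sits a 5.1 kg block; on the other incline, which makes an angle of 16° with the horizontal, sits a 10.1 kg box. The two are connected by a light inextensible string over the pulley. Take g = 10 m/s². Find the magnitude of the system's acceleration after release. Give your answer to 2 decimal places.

0.95 m/s²

Resolve each weight along its own incline: the 5.1 kg mass has component 5.1 × 10 × sin 56° = 42.281 N down its slope, and the 10.1 kg mass has 10.1 × 10 × sin 16° = 27.839 N down its slope.
The 5.1 kg side's 42.281 N exceeds the other side's 27.839 N, so that mass slides down and the 10.1 kg mass slides up. Taking that direction as positive, Newton's second law for the whole system gives 42.281 − 27.839 = (5.1 + 10.1) a, so a = 14.442 / 15.2 = 0.9501 m/s².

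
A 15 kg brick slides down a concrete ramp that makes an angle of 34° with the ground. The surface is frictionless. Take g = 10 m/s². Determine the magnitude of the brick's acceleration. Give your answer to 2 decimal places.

5.59 m/s²

Resolving the weight along the incline: the component pulling the brick down the slope is mg sin 34° = 15 × 10 × 0.5592 = 83.880 N, and the normal force is N = mg cos 34° = 15 × 10 × 0.8290 = 124.350 N.
With no friction the net force along the incline is 83.880 N, so a = g sin 34° = 83.880 / 15 = 5.5920 m/s².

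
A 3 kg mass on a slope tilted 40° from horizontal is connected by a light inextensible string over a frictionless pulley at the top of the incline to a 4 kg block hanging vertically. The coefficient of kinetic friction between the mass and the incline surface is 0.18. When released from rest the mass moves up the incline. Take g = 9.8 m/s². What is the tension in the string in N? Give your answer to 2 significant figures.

30 N

For the mass on the incline: the weight component along the slope is m₁g sin 40° = 3 × 9.8 × 0.6428 = 18.898 N and the normal force is N = m₁g cos 40° = 22.522 N.
Kinetic friction opposes the mass's motion up the incline: f = μN = 0.18 × 22.522 = 4.054 N acting down the slope.
Newton's second law for the mass (up-slope positive): T − 18.898 − 4.054 = 3 a. For the hanging block (downward positive): 4 × 9.8 − T = 4 a.
Adding the two equations eliminates T: 16.248 = 7 a, so a = 2.3211 m/s².
Then from the hanging block's equation, T = 4 × (9.8 − 2.3211) = 29.916 N.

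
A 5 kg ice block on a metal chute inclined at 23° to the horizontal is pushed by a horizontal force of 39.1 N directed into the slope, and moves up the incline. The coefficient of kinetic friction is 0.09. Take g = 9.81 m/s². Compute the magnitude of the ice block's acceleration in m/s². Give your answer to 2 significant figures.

2.3 m/s²

The horizontal push has components F cos 23° = 39.1 × 0.9205 = 35.992 N up the incline and F sin 23° = 39.1 × 0.3907 = 15.276 N pressing into the surface.
The normal force is therefore N = mg cos 23° + F sin 23° = 45.151 + 15.276 = 60.427 N, and kinetic friction down the slope is μN = 0.09 × 60.427 = 5.438 N.
Along the incline: F cos 23° − mg sin 23° − μN = ma, so 35.992 − 19.164 − 5.438 = 5 a, giving a = 2.2780 m/s².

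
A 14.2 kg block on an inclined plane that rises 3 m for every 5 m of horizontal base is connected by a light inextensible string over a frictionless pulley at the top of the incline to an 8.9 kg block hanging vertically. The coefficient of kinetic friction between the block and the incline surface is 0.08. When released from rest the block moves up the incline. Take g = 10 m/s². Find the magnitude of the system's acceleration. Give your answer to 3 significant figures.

For the block on the incline: the weight component along the slope is m₁g sin 30.96° = 14.2 × 10 × 0.5145 = 73.059 N and the normal force is N = m₁g cos 30.96° = 121.764 N.
Kinetic friction opposes the block's motion up the incline: f = μN = 0.08 × 121.764 = 9.741 N acting down the slope.
Newton's second law for the block (up-slope positive): T − 73.059 − 9.741 = 14.2 a. For the hanging block (downward positive): 8.9 × 10 − T = 8.9 a.
Adding the two equations eliminates T: 6.200 = 23.1 a, so a = 0.2684 m/s².

0.268 m/s²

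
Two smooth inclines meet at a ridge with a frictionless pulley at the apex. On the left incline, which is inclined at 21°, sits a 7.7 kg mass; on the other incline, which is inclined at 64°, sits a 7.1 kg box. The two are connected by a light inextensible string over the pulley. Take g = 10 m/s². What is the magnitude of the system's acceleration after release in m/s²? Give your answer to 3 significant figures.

Resolve each weight along its own incline: the 7.7 kg mass has component 7.7 × 10 × sin 21° = 27.594 N down its slope, and the 7.1 kg mass has 7.1 × 10 × sin 64° = 63.814 N down its slope.
The 7.1 kg side's 63.814 N exceeds the other side's 27.594 N, so that mass slides down and the 7.7 kg mass slides up. Taking that direction as positive, Newton's second law for the whole system gives 63.814 − 27.594 = (7.7 + 7.1) a, so a = 36.220 / 14.8 = 2.4473 m/s².

2.45 m/s²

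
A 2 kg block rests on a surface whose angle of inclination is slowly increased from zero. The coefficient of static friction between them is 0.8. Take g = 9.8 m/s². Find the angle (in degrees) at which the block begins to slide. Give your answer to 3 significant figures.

38.7°

At the threshold of sliding, static friction is at its maximum μ_s N and exactly balances the weight component along the incline: mg sin θ = μ_s mg cos θ.
Hence tan θ = μ_s = 0.8, so θ = arctan(0.8) = 38.6598°.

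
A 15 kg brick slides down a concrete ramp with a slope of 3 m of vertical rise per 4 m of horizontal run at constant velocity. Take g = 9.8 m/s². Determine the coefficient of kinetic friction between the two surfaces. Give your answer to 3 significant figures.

0.750

At constant velocity the net force along the incline is zero: mg sin 36.87° = μ mg cos 36.87°.
So μ = tan 36.87° = 0.6000 / 0.8000 = 0.7500.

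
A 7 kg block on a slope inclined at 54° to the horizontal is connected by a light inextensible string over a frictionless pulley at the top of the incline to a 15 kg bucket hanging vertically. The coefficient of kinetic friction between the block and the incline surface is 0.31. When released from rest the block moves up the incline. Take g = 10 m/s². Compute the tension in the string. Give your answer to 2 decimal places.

95.04 N

For the block on the incline: the weight component along the slope is m₁g sin 54° = 7 × 10 × 0.8090 = 56.630 N and the normal force is N = m₁g cos 54° = 41.145 N.
Kinetic friction opposes the block's motion up the incline: f = μN = 0.31 × 41.145 = 12.755 N acting down the slope.
Newton's second law for the block (up-slope positive): T − 56.630 − 12.755 = 7 a. For the hanging bucket (downward positive): 15 × 10 − T = 15 a.
Adding the two equations eliminates T: 80.615 = 22 a, so a = 3.6643 m/s².
Then from the hanging bucket's equation, T = 15 × (10 − 3.6643) = 95.035 N.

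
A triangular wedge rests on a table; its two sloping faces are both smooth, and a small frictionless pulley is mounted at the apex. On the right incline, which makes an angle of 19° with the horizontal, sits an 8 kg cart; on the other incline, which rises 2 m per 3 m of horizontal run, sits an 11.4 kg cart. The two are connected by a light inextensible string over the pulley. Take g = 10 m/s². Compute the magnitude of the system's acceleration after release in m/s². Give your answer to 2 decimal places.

1.92 m/s²

Resolve each weight along its own incline: the 8 kg mass has component 8 × 10 × sin 19° = 26.045 N down its slope, and the 11.4 kg mass has 11.4 × 10 × sin 33.69° = 63.236 N down its slope.
The 11.4 kg side's 63.236 N exceeds the other side's 26.045 N, so that mass slides down and the 8 kg mass slides up. Taking that direction as positive, Newton's second law for the whole system gives 63.236 − 26.045 = (8 + 11.4) a, so a = 37.191 / 19.4 = 1.9171 m/s².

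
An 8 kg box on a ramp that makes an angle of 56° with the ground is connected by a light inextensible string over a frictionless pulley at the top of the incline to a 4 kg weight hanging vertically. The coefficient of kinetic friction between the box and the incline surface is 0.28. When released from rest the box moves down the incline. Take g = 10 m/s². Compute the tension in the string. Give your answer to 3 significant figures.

For the box on the incline: the weight component along the slope is m₁g sin 56° = 8 × 10 × 0.8290 = 66.320 N and the normal force is N = m₁g cos 56° = 44.735 N.
Kinetic friction opposes the box's motion down the incline: f = μN = 0.28 × 44.735 = 12.526 N acting up the slope.
Newton's second law for the box (down-slope positive): 66.320 − 12.526 − T = 8 a. For the hanging weight (upward positive): T − 4 × 10 = 4 a.
Adding the two equations eliminates T: 13.794 = 12 a, so a = 1.1495 m/s².
Then from the hanging weight's equation, T = 4 × (10 + 1.1495) = 44.598 N.

44.6 N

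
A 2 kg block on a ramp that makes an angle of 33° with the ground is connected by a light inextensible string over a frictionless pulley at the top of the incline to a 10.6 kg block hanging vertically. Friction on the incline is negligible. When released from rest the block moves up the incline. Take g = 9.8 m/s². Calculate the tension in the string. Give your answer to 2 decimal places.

For the block on the incline: the weight component along the slope is m₁g sin 33° = 2 × 9.8 × 0.5446 = 10.674 N and the normal force is N = m₁g cos 33° = 16.438 N.
Newton's second law for the block (up-slope positive): T − 10.674 = 2 a. For the hanging block (downward positive): 10.6 × 9.8 − T = 10.6 a.
Adding the two equations eliminates T: 93.206 = 12.6 a, so a = 7.3973 m/s².
Then from the hanging block's equation, T = 10.6 × (9.8 − 7.3973) = 25.469 N.

25.47 N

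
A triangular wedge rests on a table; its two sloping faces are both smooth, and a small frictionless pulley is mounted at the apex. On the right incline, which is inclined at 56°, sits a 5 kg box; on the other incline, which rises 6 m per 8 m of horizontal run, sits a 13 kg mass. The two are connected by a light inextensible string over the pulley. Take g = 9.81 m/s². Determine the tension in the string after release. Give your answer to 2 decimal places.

50.62 N

Resolve each weight along its own incline: the 5 kg mass has component 5 × 9.81 × sin 56° = 40.664 N down its slope, and the 13 kg mass has 13 × 9.81 × sin 36.87° = 76.518 N down its slope.
The 13 kg side's 76.518 N exceeds the other side's 40.664 N, so that mass slides down and the 5 kg mass slides up. Taking that direction as positive, Newton's second law for the whole system gives 76.518 − 40.664 = (5 + 13) a, so a = 35.854 / 18 = 1.9919 m/s².
For the 5 kg mass (up-slope positive): T − 40.664 = 5 × 1.9919, so T = 50.623 N.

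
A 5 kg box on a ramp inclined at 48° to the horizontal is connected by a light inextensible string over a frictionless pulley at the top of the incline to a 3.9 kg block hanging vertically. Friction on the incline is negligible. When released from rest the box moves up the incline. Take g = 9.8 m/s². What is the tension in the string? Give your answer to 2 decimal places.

37.43 N

For the box on the incline: the weight component along the slope is m₁g sin 48° = 5 × 9.8 × 0.7431 = 36.412 N and the normal force is N = m₁g cos 48° = 32.787 N.
Newton's second law for the box (up-slope positive): T − 36.412 = 5 a. For the hanging block (downward positive): 3.9 × 9.8 − T = 3.9 a.
Adding the two equations eliminates T: 1.808 = 8.9 a, so a = 0.2031 m/s².
Then from the hanging block's equation, T = 3.9 × (9.8 − 0.2031) = 37.428 N.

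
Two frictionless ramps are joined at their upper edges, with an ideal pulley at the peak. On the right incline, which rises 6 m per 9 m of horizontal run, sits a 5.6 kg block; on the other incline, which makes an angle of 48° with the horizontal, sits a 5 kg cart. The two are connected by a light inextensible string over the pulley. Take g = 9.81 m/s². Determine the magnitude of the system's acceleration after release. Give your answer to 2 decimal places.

0.56 m/s²

Resolve each weight along its own incline: the 5.6 kg mass has component 5.6 × 9.81 × sin 33.69° = 30.473 N down its slope, and the 5 kg mass has 5 × 9.81 × sin 48° = 36.451 N down its slope.
The 5 kg side's 36.451 N exceeds the other side's 30.473 N, so that mass slides down and the 5.6 kg mass slides up. Taking that direction as positive, Newton's second law for the whole system gives 36.451 − 30.473 = (5.6 + 5) a, so a = 5.978 / 10.6 = 0.5640 m/s².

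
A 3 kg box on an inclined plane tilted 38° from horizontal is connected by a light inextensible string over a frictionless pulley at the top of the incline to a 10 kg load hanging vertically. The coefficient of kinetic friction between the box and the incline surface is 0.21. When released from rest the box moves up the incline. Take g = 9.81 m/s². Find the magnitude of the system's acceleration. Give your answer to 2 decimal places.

5.78 m/s²

For the box on the incline: the weight component along the slope is m₁g sin 38° = 3 × 9.81 × 0.6157 = 18.120 N and the normal force is N = m₁g cos 38° = 23.191 N.
Kinetic friction opposes the box's motion up the incline: f = μN = 0.21 × 23.191 = 4.870 N acting down the slope.
Newton's second law for the box (up-slope positive): T − 18.120 − 4.870 = 3 a. For the hanging load (downward positive): 10 × 9.81 − T = 10 a.
Adding the two equations eliminates T: 75.110 = 13 a, so a = 5.7777 m/s².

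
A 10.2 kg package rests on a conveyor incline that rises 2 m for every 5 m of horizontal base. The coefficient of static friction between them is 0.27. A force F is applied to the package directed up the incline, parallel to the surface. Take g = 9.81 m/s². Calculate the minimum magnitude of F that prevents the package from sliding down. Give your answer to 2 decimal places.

The normal force is N = mg cos 21.80° = 92.905 N. With F at its minimum the package is on the verge of sliding down, so static friction is at its maximum μ_s N = 0.27 × 92.905 = 25.084 N and acts up the slope.
Equilibrium along the incline: F + μ_s N = mg sin 21.80°, so F = 37.162 − 25.084 = 12.078 N.

12.08 N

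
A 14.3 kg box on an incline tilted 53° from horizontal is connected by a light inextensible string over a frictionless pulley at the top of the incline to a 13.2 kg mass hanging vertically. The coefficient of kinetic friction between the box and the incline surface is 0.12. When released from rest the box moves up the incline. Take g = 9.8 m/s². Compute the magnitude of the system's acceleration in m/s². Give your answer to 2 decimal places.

For the box on the incline: the weight component along the slope is m₁g sin 53° = 14.3 × 9.8 × 0.7986 = 111.916 N and the normal force is N = m₁g cos 53° = 84.338 N.
Kinetic friction opposes the box's motion up the incline: f = μN = 0.12 × 84.338 = 10.121 N acting down the slope.
Newton's second law for the box (up-slope positive): T − 111.916 − 10.121 = 14.3 a. For the hanging mass (downward positive): 13.2 × 9.8 − T = 13.2 a.
Adding the two equations eliminates T: 7.323 = 27.5 a, so a = 0.2663 m/s².

0.27 m/s²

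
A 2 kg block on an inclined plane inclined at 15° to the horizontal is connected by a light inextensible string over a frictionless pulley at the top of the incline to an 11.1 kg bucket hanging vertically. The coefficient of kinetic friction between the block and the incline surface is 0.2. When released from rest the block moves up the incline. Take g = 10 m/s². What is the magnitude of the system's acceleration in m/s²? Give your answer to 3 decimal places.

For the block on the incline: the weight component along the slope is m₁g sin 15° = 2 × 10 × 0.2588 = 5.176 N and the normal force is N = m₁g cos 15° = 19.319 N.
Kinetic friction opposes the block's motion up the incline: f = μN = 0.2 × 19.319 = 3.864 N acting down the slope.
Newton's second law for the block (up-slope positive): T − 5.176 − 3.864 = 2 a. For the hanging bucket (downward positive): 11.1 × 10 − T = 11.1 a.
Adding the two equations eliminates T: 101.960 = 13.1 a, so a = 7.7832 m/s².

7.783 m/s²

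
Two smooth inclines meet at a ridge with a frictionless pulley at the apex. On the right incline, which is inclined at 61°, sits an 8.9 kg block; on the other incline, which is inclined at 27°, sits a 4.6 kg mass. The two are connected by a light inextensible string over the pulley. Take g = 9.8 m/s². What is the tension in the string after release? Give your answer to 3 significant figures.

39.5 N

Resolve each weight along its own incline: the 8.9 kg mass has component 8.9 × 9.8 × sin 61° = 76.284 N down its slope, and the 4.6 kg mass has 4.6 × 9.8 × sin 27° = 20.466 N down its slope.
The 8.9 kg side's 76.284 N exceeds the other side's 20.466 N, so that mass slides down and the 4.6 kg mass slides up. Taking that direction as positive, Newton's second law for the whole system gives 76.284 − 20.466 = (8.9 + 4.6) a, so a = 55.818 / 13.5 = 4.1347 m/s².
For the 4.6 kg mass (up-slope positive): T − 20.466 = 4.6 × 4.1347, so T = 39.486 N.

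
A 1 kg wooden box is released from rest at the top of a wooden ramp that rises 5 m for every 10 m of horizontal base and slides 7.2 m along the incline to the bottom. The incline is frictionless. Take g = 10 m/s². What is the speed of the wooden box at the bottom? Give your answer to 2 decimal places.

8.02 m/s

The weight component along the incline is mg sin 26.57° = 4.472 N and the normal force is N = mg cos 26.57° = 8.944 N.
With no friction, a = g sin 26.57° = 4.4721 m/s².
Starting from rest over a distance of 7.2 m, v² = 2aL = 2 × 4.4721 × 7.2 = 64.3982, so v = 8.0248 m/s.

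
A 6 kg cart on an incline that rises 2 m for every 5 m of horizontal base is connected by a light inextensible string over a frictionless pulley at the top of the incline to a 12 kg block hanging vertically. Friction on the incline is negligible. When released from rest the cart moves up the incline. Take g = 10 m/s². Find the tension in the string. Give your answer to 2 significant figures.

55 N

For the cart on the incline: the weight component along the slope is m₁g sin 21.80° = 6 × 10 × 0.3714 = 22.284 N and the normal force is N = m₁g cos 21.80° = 55.709 N.
Newton's second law for the cart (up-slope positive): T − 22.284 = 6 a. For the hanging block (downward positive): 12 × 10 − T = 12 a.
Adding the two equations eliminates T: 97.716 = 18 a, so a = 5.4287 m/s².
Then from the hanging block's equation, T = 12 × (10 − 5.4287) = 54.856 N.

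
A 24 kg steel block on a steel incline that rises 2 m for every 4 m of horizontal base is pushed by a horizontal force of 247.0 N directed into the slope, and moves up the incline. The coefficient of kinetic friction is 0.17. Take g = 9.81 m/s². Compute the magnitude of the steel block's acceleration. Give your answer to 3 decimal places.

The horizontal push has components F cos 26.57° = 247.0 × 0.8944 = 220.917 N up the incline and F sin 26.57° = 247.0 × 0.4472 = 110.458 N pressing into the surface.
The normal force is therefore N = mg cos 26.57° + F sin 26.57° = 210.578 + 110.458 = 321.036 N, and kinetic friction down the slope is μN = 0.17 × 321.036 = 54.576 N.
Along the incline: F cos 26.57° − mg sin 26.57° − μN = ma, so 220.917 − 105.289 − 54.576 = 24 a, giving a = 2.5438 m/s².

2.544 m/s²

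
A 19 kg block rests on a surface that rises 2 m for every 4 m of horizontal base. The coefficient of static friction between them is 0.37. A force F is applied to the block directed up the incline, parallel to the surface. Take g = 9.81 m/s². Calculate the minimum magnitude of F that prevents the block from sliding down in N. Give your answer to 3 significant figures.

The normal force is N = mg cos 26.57° = 166.712 N. With F at its minimum the block is on the verge of sliding down, so static friction is at its maximum μ_s N = 0.37 × 166.712 = 61.683 N and acts up the slope.
Equilibrium along the incline: F + μ_s N = mg sin 26.57°, so F = 83.356 − 61.683 = 21.673 N.

21.7 N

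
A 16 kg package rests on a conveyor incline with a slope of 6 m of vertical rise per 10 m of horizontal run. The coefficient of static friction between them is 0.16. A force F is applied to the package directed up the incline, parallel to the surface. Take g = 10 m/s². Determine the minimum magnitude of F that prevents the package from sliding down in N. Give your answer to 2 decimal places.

60.37 N

The normal force is N = mg cos 30.96° = 137.199 N. With F at its minimum the package is on the verge of sliding down, so static friction is at its maximum μ_s N = 0.16 × 137.199 = 21.952 N and acts up the slope.
Equilibrium along the incline: F + μ_s N = mg sin 30.96°, so F = 82.319 − 21.952 = 60.367 N.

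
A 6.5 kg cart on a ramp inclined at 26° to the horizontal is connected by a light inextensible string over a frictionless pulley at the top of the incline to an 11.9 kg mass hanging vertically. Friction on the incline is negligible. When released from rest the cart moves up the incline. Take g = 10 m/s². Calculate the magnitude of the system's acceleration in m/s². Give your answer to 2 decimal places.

For the cart on the incline: the weight component along the slope is m₁g sin 26° = 6.5 × 10 × 0.4384 = 28.496 N and the normal force is N = m₁g cos 26° = 58.422 N.
Newton's second law for the cart (up-slope positive): T − 28.496 = 6.5 a. For the hanging mass (downward positive): 11.9 × 10 − T = 11.9 a.
Adding the two equations eliminates T: 90.504 = 18.4 a, so a = 4.9187 m/s².

4.92 m/s²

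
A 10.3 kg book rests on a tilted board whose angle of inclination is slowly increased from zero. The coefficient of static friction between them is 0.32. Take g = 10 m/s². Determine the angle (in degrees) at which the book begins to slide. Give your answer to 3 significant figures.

At the threshold of sliding, static friction is at its maximum μ_s N and exactly balances the weight component along the incline: mg sin θ = μ_s mg cos θ.
Hence tan θ = μ_s = 0.32, so θ = arctan(0.32) = 17.7447°.

17.7°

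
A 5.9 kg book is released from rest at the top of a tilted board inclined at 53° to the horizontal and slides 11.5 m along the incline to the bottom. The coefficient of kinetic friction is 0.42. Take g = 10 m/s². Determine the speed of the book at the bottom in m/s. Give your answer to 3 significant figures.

The weight component along the incline is mg sin 53° = 47.119 N and the normal force is N = mg cos 53° = 35.507 N.
Friction up the slope is f = μN = 0.42 × 35.507 = 14.913 N, so the net downslope force is 47.119 − 14.913 = 32.206 N and a = 32.206 / 5.9 = 5.4586 m/s².
Starting from rest over a distance of 11.5 m, v² = 2aL = 2 × 5.4586 × 11.5 = 125.5478, so v = 11.2048 m/s.

11.2 m/s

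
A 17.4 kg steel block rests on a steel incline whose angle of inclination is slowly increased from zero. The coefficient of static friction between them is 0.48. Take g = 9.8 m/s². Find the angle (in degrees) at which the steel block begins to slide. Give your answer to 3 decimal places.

25.641°

At the threshold of sliding, static friction is at its maximum μ_s N and exactly balances the weight component along the incline: mg sin θ = μ_s mg cos θ.
Hence tan θ = μ_s = 0.48, so θ = arctan(0.48) = 25.6410°.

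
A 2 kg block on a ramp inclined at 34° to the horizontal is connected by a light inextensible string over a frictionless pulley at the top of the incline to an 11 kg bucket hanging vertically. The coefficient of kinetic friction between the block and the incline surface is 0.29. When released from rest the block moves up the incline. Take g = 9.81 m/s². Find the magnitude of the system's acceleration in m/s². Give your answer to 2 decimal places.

For the block on the incline: the weight component along the slope is m₁g sin 34° = 2 × 9.81 × 0.5592 = 10.972 N and the normal force is N = m₁g cos 34° = 16.266 N.
Kinetic friction opposes the block's motion up the incline: f = μN = 0.29 × 16.266 = 4.717 N acting down the slope.
Newton's second law for the block (up-slope positive): T − 10.972 − 4.717 = 2 a. For the hanging bucket (downward positive): 11 × 9.81 − T = 11 a.
Adding the two equations eliminates T: 92.221 = 13 a, so a = 7.0939 m/s².

7.09 m/s²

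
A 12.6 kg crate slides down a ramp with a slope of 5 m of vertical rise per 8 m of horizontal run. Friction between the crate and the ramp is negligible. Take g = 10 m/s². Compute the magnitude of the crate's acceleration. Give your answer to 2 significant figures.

Resolving the weight along the incline: the component pulling the crate down the slope is mg sin 32.01° = 12.6 × 10 × 0.5300 = 66.780 N, and the normal force is N = mg cos 32.01° = 12.6 × 10 × 0.8480 = 106.848 N.
With no friction the net force along the incline is 66.780 N, so a = g sin 32.01° = 66.780 / 12.6 = 5.3000 m/s².

5.3 m/s²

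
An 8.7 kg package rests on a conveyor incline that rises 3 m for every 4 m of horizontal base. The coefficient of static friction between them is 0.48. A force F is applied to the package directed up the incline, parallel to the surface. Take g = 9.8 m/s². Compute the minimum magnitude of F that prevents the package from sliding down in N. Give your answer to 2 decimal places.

The normal force is N = mg cos 36.87° = 68.208 N. With F at its minimum the package is on the verge of sliding down, so static friction is at its maximum μ_s N = 0.48 × 68.208 = 32.740 N and acts up the slope.
Equilibrium along the incline: F + μ_s N = mg sin 36.87°, so F = 51.156 − 32.740 = 18.416 N.

18.42 N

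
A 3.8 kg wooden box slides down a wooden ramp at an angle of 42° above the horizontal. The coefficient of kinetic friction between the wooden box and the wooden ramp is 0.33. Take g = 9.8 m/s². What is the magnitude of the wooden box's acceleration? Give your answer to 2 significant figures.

Resolving the weight along the incline: the component pulling the wooden box down the slope is mg sin 42° = 3.8 × 9.8 × 0.6691 = 24.917 N, and the normal force is N = mg cos 42° = 3.8 × 9.8 × 0.7431 = 27.673 N.
Kinetic friction acts up the slope with magnitude f = μN = 0.33 × 27.673 = 9.132 N.
Net force along the incline is 24.917 − 9.132 = 15.785 N, so a = 15.785 / 3.8 = 4.1539 m/s².

4.2 m/s²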